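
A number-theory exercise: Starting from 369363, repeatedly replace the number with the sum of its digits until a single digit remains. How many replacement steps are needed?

2

369363 → 30 → 3 (2 steps)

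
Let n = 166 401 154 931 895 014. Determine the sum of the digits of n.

68

1+6+6+4+0+1+1+5+4+9+3+1+8+9+5+0+1+4 = 68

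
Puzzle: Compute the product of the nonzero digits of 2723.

2×7×2×3 = 84

84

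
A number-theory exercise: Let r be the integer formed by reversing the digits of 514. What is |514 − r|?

99

Reverse of 514 is 415.
|514 − 415| = 99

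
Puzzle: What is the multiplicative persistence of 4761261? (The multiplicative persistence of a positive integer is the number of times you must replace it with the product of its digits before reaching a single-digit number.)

2

4761261 → 2016 → 0 (2 steps)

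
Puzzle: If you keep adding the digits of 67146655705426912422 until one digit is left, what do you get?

3

6+7+1+4+6+6+5+5+7+0+5+4+2+6+9+1+2+4+2+2 = 84
8+4 = 12
1+2 = 3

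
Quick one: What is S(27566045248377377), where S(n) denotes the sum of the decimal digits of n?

2+7+5+6+6+0+4+5+2+4+8+3+7+7+3+7+7 = 83

83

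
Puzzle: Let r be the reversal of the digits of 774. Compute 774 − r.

297

Reverse of 774 is 477.
774 − 477 = 297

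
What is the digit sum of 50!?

216

50! = 30414093201713378043612608166064768844377641568960512000000000000
Sum of its 65 digits: 216.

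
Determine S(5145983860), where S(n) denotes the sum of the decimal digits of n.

49

5+1+4+5+9+8+3+8+6+0 = 49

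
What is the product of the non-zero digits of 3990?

3×9×9 = 243

243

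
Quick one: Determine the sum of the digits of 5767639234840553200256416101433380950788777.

5+7+6+7+6+3+9+2+3+4+8+4+0+5+5+3+2+0+0+2+5+6+4+1+6+1+0+1+4+3+3+3+8+0+9+5+0+7+8+8+7+7+7 = 184

184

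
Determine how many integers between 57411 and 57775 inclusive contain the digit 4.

144

The integers in [57411, 57775] that contain the digit 4: 57411, 57412, 57413, 57414, 57415, 57416, …, 57764, 57774.
144 qualify.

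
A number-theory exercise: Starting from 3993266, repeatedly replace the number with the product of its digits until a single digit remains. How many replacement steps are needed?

3993266 → 52488 → 2560 → 0 (3 steps)

3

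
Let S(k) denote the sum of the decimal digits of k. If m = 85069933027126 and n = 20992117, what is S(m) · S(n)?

1891

S(85069933027126) = 8+5+0+6+9+9+3+3+0+2+7+1+2+6 = 61.
S(20992117) = 2+0+9+9+2+1+1+7 = 31.
61 · 31 = 1891.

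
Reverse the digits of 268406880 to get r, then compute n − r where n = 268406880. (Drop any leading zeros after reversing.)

179802018

Reverse of 268406880 is 88604862.
268406880 − 88604862 = 179802018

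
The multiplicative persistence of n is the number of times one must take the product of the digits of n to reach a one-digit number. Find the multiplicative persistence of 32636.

4

32636 → 648 → 192 → 18 → 8 (4 steps)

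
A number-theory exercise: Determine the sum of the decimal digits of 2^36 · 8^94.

424

2^36 · 8^94 = 533996758980227520598755426542388028650676130589163192486760401955554931445160137505740521734144
Sum of its 96 digits: 424.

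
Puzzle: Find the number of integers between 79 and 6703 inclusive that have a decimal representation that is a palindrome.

149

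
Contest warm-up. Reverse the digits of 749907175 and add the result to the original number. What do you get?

Reverse of 749907175 is 571709947.
749907175 + 571709947 = 1321617122

1321617122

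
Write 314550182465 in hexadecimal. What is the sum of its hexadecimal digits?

314550182465 in base 16 is 493CA6E241.
Digit sum: 4+9+3+12+10+6+14+2+4+1 = 65.

65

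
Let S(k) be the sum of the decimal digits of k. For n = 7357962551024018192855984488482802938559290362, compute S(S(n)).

First digit sum: 221.
2+2+1 = 5.

5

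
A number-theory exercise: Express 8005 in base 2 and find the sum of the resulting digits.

8005 in base 2 is 1111101000101.
Digit sum: 1+1+1+1+1+0+1+0+0+0+1+0+1 = 8.

8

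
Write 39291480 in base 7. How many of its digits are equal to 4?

3

39291480 in base 7 is 654654264.
The digit 4 appears 3 times.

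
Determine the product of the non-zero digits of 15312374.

2520

1×5×3×1×2×3×7×4 = 2520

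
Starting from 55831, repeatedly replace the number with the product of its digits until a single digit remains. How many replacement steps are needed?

55831 → 600 → 0 (2 steps)

2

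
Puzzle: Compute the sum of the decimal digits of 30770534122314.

42

3+0+7+7+0+5+3+4+1+2+2+3+1+4 = 42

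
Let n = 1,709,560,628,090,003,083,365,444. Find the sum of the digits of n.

93

1+7+0+9+5+6+0+6+2+8+0+9+0+0+0+3+0+8+3+3+6+5+4+4+4 = 93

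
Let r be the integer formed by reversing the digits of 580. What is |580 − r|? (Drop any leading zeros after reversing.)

495

Reverse of 580 is 85.
|580 − 85| = 495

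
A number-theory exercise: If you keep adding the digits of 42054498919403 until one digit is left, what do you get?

8

4+2+0+5+4+4+9+8+9+1+9+4+0+3 = 62
6+2 = 8
(Equivalently, 42054498919403 mod 9 = 8.)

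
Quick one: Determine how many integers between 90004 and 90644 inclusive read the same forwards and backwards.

7

The integers in [90004, 90644] that read the same forwards and backwards: 90009, 90109, 90209, 90309, 90409, 90509, 90609.
7 qualify.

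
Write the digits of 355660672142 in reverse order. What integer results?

241276066553

Reversing 355660672142 gives 241276066553.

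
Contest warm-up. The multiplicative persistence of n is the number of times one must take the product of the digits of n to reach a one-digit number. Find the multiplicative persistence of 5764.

2

5764 → 840 → 0 (2 steps)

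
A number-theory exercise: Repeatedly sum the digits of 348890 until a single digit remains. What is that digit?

3+4+8+8+9+0 = 32
3+2 = 5

5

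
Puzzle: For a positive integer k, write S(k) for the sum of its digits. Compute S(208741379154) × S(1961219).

1479

S(208741379154) = 2+0+8+7+4+1+3+7+9+1+5+4 = 51.
S(1961219) = 1+9+6+1+2+1+9 = 29.
51 · 29 = 1479.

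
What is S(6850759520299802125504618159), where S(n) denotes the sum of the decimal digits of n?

6+8+5+0+7+5+9+5+2+0+2+9+9+8+0+2+1+2+5+5+0+4+6+1+8+1+5+9 = 124

124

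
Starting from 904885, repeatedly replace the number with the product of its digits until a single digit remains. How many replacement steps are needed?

1

904885 → 0 (1 step)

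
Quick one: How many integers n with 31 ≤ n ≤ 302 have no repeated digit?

The integers in [31, 302] that have no repeated digit: 31, 32, 34, 35, 36, 37, …, 301, 302.
208 qualify.

208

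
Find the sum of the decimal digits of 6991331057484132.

6+9+9+1+3+3+1+0+5+7+4+8+4+1+3+2 = 66

66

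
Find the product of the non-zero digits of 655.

150

6×5×5 = 150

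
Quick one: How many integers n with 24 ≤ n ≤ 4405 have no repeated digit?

The integers in [24, 4405] that have no repeated digit: 24, 25, 26, 27, 28, 29, …, 4397, 4398.
2453 qualify.

2453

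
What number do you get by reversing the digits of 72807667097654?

45679076670827

Reversing 72807667097654 gives 45679076670827.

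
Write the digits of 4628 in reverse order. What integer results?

Reversing 4628 gives 8264.

8264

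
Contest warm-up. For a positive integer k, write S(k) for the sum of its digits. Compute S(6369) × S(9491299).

1032

S(6369) = 6+3+6+9 = 24.
S(9491299) = 9+4+9+1+2+9+9 = 43.
24 · 43 = 1032.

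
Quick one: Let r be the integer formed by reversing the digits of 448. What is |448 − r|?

396

Reverse of 448 is 844.
|448 − 844| = 396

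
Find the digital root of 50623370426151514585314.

9

5+0+6+2+3+3+7+0+4+2+6+1+5+1+5+1+4+5+8+5+3+1+4 = 81
8+1 = 9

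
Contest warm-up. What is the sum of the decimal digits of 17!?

63

17! = 355687428096000
Sum of its 15 digits: 63.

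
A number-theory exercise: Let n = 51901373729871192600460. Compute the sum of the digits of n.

5+1+9+0+1+3+7+3+7+2+9+8+7+1+1+9+2+6+0+0+4+6+0 = 91

91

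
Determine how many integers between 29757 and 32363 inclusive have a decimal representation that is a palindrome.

The integers in [29757, 32363] that have a decimal representation that is a palindrome: 29792, 29892, 29992, 30003, 30103, 30203, …, 32223, 32323.
27 qualify.

27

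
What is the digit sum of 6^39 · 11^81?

450

6^39 · 11^81 = 5020029425003550535046889820382062632638322380304743718918812629342533014122123243574216056803049522678876241657856
Sum of its 115 digits: 450.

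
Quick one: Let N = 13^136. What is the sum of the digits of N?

13^136 = 31354213678733635911164650912479057287232380108133268143361865784085839771102774695632601950948771908816812831552943801338010611629529997455360988164641
Sum of its 152 digits: 670.

670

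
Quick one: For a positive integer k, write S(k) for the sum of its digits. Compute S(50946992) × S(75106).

S(50946992) = 5+0+9+4+6+9+9+2 = 44.
S(75106) = 7+5+1+0+6 = 19.
44 · 19 = 836.

836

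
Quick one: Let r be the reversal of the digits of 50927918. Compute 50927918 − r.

Reverse of 50927918 is 81972905.
50927918 − 81972905 = -31044987

-31044987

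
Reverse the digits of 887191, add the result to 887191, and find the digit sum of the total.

Reversal of 887191 is 191788; 887191 + 191788 = 1078979.
Digit sum of 1078979: 1+0+7+8+9+7+9 = 41.

41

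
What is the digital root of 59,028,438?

5+9+0+2+8+4+3+8 = 39
3+9 = 12
1+2 = 3

3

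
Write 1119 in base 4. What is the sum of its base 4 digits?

9

1119 in base 4 is 101133.
Digit sum: 1+0+1+1+3+3 = 9.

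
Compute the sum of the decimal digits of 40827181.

31

4+0+8+2+7+1+8+1 = 31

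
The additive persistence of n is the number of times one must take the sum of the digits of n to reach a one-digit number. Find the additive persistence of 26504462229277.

26504462229277 → 58 → 13 → 4 (3 steps)

3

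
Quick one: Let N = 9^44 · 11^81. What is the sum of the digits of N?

603

9^44 · 11^81 = 2185133187815722067385932644115873429673525700191751293388067854268383724999710807097852992833889076793407041139494247940974571
Sum of its 127 digits: 603.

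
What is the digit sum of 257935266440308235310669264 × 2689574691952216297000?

257935266440308235310669264 × 2689574691952216297000 = 693736164779804856205947254092127555157795408000
Sum of its 48 digits: 219.

219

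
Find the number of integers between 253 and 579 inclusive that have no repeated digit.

238

The integers in [253, 579] that have no repeated digit: 253, 254, 256, 257, 258, 259, …, 578, 579.
238 qualify.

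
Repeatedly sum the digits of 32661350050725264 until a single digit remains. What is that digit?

3+2+6+6+1+3+5+0+0+5+0+7+2+5+2+6+4 = 57
5+7 = 12
1+2 = 3

3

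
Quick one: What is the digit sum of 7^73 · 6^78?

603

7^73 · 6^78 = 244317429784308877856867254751815069355212454297595405495818884475293755670480580489968215814791713344883492334019817766912
Sum of its 123 digits: 603.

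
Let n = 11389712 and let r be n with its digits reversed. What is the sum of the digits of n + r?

28

Reversal of 11389712 is 21798311; 11389712 + 21798311 = 33188023.
Digit sum of 33188023: 3+3+1+8+8+0+2+3 = 28.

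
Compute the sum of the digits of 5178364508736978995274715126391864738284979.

233

5+1+7+8+3+6+4+5+0+8+7+3+6+9+7+8+9+9+5+2+7+4+7+1+5+1+2+6+3+9+1+8+6+4+7+3+8+2+8+4+9+7+9 = 233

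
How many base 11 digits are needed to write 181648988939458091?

17

181648988939458091 in base 11 is 3A537A69652A50947, which has 17 digits.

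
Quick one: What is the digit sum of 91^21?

199

91^21 = 137996870875659993023030601717979081222891
Sum of its 42 digits: 199.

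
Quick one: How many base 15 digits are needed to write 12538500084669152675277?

19

12538500084669152675277 in base 15 is 873D9B156BE16C8E51C, which has 19 digits.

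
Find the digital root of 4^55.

4

The digital root of n equals n mod 9 (or 9 when 9 | n), so we need 4^55 mod 9.
4^55 ≡ 4 (mod 9), so the digital root is 4.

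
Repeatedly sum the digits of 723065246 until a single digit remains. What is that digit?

7+2+3+0+6+5+2+4+6 = 35
3+5 = 8

8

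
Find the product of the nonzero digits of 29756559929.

2×9×7×5×6×5×5×9×9×2×9 = 137781000

137781000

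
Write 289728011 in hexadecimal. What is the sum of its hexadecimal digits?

289728011 in base 16 is 1144E60B.
Digit sum: 1+1+4+4+14+6+0+11 = 41.

41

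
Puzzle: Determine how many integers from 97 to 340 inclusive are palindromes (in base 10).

The integers in [97, 340] that are palindromes (in base 10): 99, 101, 111, 121, 131, 141, …, 323, 333.
25 qualify.

25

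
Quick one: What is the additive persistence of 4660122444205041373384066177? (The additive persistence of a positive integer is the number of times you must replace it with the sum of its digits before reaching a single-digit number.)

4660122444205041373384066177 → 100 → 1 (2 steps)

2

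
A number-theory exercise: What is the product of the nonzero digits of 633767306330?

6×3×3×7×6×7×3×6×3×3 = 2571912

2571912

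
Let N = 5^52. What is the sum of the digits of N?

5^52 = 2220446049250313080847263336181640625
Sum of its 37 digits: 130.

130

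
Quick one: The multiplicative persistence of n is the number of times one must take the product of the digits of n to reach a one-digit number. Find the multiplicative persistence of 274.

274 → 56 → 30 → 0 (3 steps)

3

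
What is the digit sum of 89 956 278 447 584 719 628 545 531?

142

8+9+9+5+6+2+7+8+4+4+7+5+8+4+7+1+9+6+2+8+5+4+5+5+3+1 = 142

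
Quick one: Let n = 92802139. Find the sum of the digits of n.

34

9+2+8+0+2+1+3+9 = 34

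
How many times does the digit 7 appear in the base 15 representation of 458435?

458435 in base 15 is 90C75.
The digit 7 appears 1 time.

1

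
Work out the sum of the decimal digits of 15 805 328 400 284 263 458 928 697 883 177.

1+5+8+0+5+3+2+8+4+0+0+2+8+4+2+6+3+4+5+8+9+2+8+6+9+7+8+8+3+1+7+7 = 153

153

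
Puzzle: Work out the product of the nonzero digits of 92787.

7056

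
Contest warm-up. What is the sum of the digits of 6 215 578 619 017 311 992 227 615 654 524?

132

6+2+1+5+5+7+8+6+1+9+0+1+7+3+1+1+9+9+2+2+2+7+6+1+5+6+5+4+5+2+4 = 132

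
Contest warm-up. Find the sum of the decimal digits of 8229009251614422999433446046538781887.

8+2+2+9+0+0+9+2+5+1+6+1+4+4+2+2+9+9+9+4+3+3+4+4+6+0+4+6+5+3+8+7+8+1+8+8+7 = 173

173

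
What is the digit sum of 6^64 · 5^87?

207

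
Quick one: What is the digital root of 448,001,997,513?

6

4+4+8+0+0+1+9+9+7+5+1+3 = 51
5+1 = 6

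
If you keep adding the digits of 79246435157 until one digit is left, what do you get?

8

7+9+2+4+6+4+3+5+1+5+7 = 53
5+3 = 8
(Equivalently, 79246435157 mod 9 = 8.)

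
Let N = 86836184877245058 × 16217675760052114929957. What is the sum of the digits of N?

153

86836184877245058 × 16217675760052114929957 = 1408281090579101214399004808840794402506
Sum of its 40 digits: 153.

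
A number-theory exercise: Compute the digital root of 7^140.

The digital root of n equals n mod 9 (or 9 when 9 | n), so we need 7^140 mod 9.
7^140 ≡ 4 (mod 9), so the digital root is 4.

4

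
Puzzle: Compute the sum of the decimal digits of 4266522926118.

54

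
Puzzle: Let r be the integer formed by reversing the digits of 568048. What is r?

840865

Reversing 568048 gives 840865.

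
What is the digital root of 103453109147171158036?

7

1+0+3+4+5+3+1+0+9+1+4+7+1+7+1+1+5+8+0+3+6 = 70
7+0 = 7
(Equivalently, 103453109147171158036 mod 9 = 7.)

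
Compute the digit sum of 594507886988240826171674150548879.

5+9+4+5+0+7+8+8+6+9+8+8+2+4+0+8+2+6+1+7+1+6+7+4+1+5+0+5+4+8+8+7+9 = 172

172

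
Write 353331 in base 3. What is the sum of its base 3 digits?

13

353331 in base 3 is 122221200100.
Digit sum: 1+2+2+2+2+1+2+0+0+1+0+0 = 13.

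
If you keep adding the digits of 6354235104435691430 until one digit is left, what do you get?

6+3+5+4+2+3+5+1+0+4+4+3+5+6+9+1+4+3+0 = 68
6+8 = 14
1+4 = 5

5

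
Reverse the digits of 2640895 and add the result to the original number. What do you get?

8621357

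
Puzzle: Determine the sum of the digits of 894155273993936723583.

8+9+4+1+5+5+2+7+3+9+9+3+9+3+6+7+2+3+5+8+3 = 111

111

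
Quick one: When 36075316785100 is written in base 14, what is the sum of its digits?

99

36075316785100 in base 14 is 8CA0A9D5596C.
Digit sum: 8+12+10+0+10+9+13+5+5+9+6+12 = 99.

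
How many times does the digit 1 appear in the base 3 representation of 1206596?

1206596 in base 3 is 2021022010202.
The digit 1 appears 2 times.

2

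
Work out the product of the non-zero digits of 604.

6×4 = 24

24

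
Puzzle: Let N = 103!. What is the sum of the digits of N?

103! = 99029007164861804075467152545817733490901658221144924830052805546998766658416222832141441073883538492653516385977292093222882134415149891584000000000000000000000000
Sum of its 164 digits: 621.

621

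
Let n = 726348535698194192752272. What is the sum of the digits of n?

117

7+2+6+3+4+8+5+3+5+6+9+8+1+9+4+1+9+2+7+5+2+2+7+2 = 117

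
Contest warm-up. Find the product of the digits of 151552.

1×5×1×5×5×2 = 250

250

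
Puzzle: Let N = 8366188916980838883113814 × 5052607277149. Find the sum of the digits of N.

8366188916980838883113814 × 5052607277149 = 42271067003940697559015554029208436286
Sum of its 38 digits: 156.

156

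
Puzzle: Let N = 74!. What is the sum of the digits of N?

378

74! = 330788544151938641225953028221253782145683251820934971170611926835411235700971565459250872320000000000000000
Sum of its 108 digits: 378.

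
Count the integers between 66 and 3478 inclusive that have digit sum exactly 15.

265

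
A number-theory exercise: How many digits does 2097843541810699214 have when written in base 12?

17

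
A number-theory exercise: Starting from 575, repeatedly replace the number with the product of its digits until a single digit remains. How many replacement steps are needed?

4

575 → 175 → 35 → 15 → 5 (4 steps)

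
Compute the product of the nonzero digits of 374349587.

3×7×4×3×4×9×5×8×7 = 2540160

2540160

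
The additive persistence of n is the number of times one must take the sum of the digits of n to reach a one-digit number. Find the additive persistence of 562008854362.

562008854362 → 49 → 13 → 4 (3 steps)

3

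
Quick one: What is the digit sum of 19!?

19! = 121645100408832000
Sum of its 18 digits: 45.

45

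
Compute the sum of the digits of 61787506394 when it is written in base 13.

74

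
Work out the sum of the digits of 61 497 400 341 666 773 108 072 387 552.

122

6+1+4+9+7+4+0+0+3+4+1+6+6+6+7+7+3+1+0+8+0+7+2+3+8+7+5+5+2 = 122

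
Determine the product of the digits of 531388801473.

5×3×1×3×8×8×8×0×1×4×7×3 = 0

0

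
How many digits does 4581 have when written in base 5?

4581 in base 5 is 121311, which has 6 digits.

6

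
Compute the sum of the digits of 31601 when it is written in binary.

10

31601 in base 2 is 111101101110001.
Digit sum: 1+1+1+1+0+1+1+0+1+1+1+0+0+0+1 = 10.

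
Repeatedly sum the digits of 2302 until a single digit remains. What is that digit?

7

2+3+0+2 = 7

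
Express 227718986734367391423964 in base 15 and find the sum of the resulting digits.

227718986734367391423964 in base 15 is A413C529C5AA3B217C94.
Digit sum: 10+4+1+3+12+5+2+9+12+5+10+10+3+11+2+1+7+12+9+4 = 132.

132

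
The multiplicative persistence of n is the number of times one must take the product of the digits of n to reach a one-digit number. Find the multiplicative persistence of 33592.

2

33592 → 810 → 0 (2 steps)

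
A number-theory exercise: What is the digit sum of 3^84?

162

3^84 = 11972515182562019788602740026717047105681
Sum of its 41 digits: 162.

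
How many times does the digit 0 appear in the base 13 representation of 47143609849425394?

47143609849425394 in base 13 is BC8660444039816.
The digit 0 appears 2 times.

2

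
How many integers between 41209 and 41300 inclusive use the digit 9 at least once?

19

The integers in [41209, 41300] that use the digit 9 at least once: 41209, 41219, 41229, 41239, 41249, 41259, …, 41298, 41299.
19 qualify.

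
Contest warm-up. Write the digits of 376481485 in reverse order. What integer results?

Reversing 376481485 gives 584184673.

584184673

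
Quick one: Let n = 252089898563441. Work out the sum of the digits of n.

2+5+2+0+8+9+8+9+8+5+6+3+4+4+1 = 74

74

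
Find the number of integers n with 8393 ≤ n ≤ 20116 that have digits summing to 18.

The integers in [8393, 20116] that have digits summing to 18: 8406, 8415, 8424, 8433, 8442, 8451, …, 20088, 20097.
745 qualify.

745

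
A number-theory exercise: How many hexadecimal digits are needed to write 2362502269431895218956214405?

2362502269431895218956214405 in base 16 is 7A23750A6A7EBB2BDE72085, which has 23 digits.

23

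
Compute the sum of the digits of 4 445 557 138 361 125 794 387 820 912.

124

4+4+4+5+5+5+7+1+3+8+3+6+1+1+2+5+7+9+4+3+8+7+8+2+0+9+1+2 = 124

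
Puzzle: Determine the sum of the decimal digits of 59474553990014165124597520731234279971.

5+9+4+7+4+5+5+3+9+9+0+0+1+4+1+6+5+1+2+4+5+9+7+5+2+0+7+3+1+2+3+4+2+7+9+9+7+1 = 167

167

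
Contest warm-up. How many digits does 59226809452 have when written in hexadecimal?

9

59226809452 in base 16 is DCA31646C, which has 9 digits.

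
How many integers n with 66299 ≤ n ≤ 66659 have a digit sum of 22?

26

The integers in [66299, 66659] that have a digit sum of 22: 66307, 66316, 66325, 66334, 66343, 66352, …, 66631, 66640.
26 qualify.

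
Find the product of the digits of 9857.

2520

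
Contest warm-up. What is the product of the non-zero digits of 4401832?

768

4×4×1×8×3×2 = 768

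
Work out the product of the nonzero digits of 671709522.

52920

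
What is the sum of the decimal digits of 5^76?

5^76 = 132348898008484427979425390731194056570529937744140625
Sum of its 54 digits: 247.

247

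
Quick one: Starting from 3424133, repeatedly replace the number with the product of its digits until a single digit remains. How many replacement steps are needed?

3424133 → 864 → 192 → 18 → 8 (4 steps)

4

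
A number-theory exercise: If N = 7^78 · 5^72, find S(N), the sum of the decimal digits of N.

577

7^78 · 5^72 = 175181174325433408845781557599261799874795079738037093548262789514404795727410546479774211547919549047946929931640625
Sum of its 117 digits: 577.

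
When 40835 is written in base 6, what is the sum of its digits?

40835 in base 6 is 513015.
Digit sum: 5+1+3+0+1+5 = 15.

15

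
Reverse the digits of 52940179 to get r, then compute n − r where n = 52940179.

Reverse of 52940179 is 97104925.
52940179 − 97104925 = -44164746

-44164746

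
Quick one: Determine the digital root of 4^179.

7

The digital root of n equals n mod 9 (or 9 when 9 | n), so we need 4^179 mod 9.
4^179 ≡ 7 (mod 9), so the digital root is 7.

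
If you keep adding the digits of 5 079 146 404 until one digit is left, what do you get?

4

5+0+7+9+1+4+6+4+0+4 = 40
4+0 = 4
(Equivalently, 5 079 146 404 mod 9 = 4.)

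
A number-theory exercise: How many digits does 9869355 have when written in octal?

9869355 in base 8 is 45514053, which has 8 digits.

8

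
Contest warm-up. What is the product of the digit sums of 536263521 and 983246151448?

S(536263521) = 5+3+6+2+6+3+5+2+1 = 33.
S(983246151448) = 9+8+3+2+4+6+1+5+1+4+4+8 = 55.
33 · 55 = 1815.

1815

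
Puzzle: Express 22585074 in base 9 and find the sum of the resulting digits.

22585074 in base 9 is 46442806.
Digit sum: 4+6+4+4+2+8+0+6 = 34.

34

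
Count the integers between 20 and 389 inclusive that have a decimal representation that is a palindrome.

The integers in [20, 389] that have a decimal representation that is a palindrome: 22, 33, 44, 55, 66, 77, …, 373, 383.
37 qualify.

37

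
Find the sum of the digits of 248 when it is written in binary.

5

248 in base 2 is 11111000.
Digit sum: 1+1+1+1+1+0+0+0 = 5.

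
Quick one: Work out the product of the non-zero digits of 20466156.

2×4×6×6×1×5×6 = 8640

8640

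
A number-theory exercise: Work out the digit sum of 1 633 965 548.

1+6+3+3+9+6+5+5+4+8 = 50

50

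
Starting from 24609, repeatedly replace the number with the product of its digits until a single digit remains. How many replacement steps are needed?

1

24609 → 0 (1 step)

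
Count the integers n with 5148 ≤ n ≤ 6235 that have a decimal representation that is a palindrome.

The integers in [5148, 6235] that have a decimal representation that is a palindrome: 5225, 5335, 5445, 5555, 5665, 5775, …, 6116, 6226.
11 qualify.

11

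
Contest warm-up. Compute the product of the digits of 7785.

1960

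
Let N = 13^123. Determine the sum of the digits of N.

640

13^123 = 103521923711427330139508660561111399310356231562909825053544787423528887795603512927942762680653876132399975884814583882073552996857463797
Sum of its 138 digits: 640.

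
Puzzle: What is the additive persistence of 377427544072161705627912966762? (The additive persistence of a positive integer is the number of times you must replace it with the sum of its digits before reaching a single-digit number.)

2

377427544072161705627912966762 → 135 → 9 (2 steps)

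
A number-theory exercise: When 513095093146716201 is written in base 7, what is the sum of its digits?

63

513095093146716201 in base 7 is 630042334106650422552.
Digit sum: 6+3+0+0+4+2+3+3+4+1+0+6+6+5+0+4+2+2+5+5+2 = 63.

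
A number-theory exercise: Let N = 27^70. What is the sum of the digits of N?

450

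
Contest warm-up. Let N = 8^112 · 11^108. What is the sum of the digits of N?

937

8^112 · 11^108 = 4135124027704438306874816263559119512075538752352619225544370214792367134903642887885591638043804217346812341617857839434533671007928759003509347045607266217880696920020398115289768718006921149400281568687387836416
Sum of its 214 digits: 937.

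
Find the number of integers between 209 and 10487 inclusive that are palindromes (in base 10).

The integers in [209, 10487] that are palindromes (in base 10): 212, 222, 232, 242, 252, 262, …, 10301, 10401.
174 qualify.

174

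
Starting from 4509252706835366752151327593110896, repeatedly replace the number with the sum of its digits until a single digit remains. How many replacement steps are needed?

3

4509252706835366752151327593110896 → 146 → 11 → 2 (3 steps)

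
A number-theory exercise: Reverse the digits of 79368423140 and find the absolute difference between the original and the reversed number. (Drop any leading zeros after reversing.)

75235936743

Reverse of 79368423140 is 4132486397.
|79368423140 − 4132486397| = 75235936743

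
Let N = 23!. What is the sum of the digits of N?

99

23! = 25852016738884976640000
Sum of its 23 digits: 99.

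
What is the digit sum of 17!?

17! = 355687428096000
Sum of its 15 digits: 63.

63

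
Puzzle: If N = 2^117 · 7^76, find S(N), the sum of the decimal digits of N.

470

2^117 · 7^76 = 2805178707564425243853645245208678801994932559787859022929172581705298005875349865129452412728246272
Sum of its 100 digits: 470.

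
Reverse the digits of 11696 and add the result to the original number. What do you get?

Reverse of 11696 is 69611.
11696 + 69611 = 81307

81307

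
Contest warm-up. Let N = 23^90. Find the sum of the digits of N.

23^90 = 359339733669351605185101286718740311628342797555834676291480724848488155215018843334859391939330168929445333462245499312849
Sum of its 123 digits: 568.

568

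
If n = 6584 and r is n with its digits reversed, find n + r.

11440

Reverse of 6584 is 4856.
6584 + 4856 = 11440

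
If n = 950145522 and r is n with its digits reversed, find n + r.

1175686581

Reverse of 950145522 is 225541059.
950145522 + 225541059 = 1175686581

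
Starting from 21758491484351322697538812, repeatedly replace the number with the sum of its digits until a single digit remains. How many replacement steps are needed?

3

21758491484351322697538812 → 118 → 10 → 1 (3 steps)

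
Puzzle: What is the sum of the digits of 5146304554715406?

60

5+1+4+6+3+0+4+5+5+4+7+1+5+4+0+6 = 60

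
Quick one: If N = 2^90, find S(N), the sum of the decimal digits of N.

2^90 = 1237940039285380274899124224
Sum of its 28 digits: 118.

118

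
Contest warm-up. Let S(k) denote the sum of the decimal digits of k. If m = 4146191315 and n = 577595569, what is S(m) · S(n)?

S(4146191315) = 4+1+4+6+1+9+1+3+1+5 = 35.
S(577595569) = 5+7+7+5+9+5+5+6+9 = 58.
35 · 58 = 2030.

2030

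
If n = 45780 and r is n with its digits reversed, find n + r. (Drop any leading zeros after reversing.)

54534

Reverse of 45780 is 8754.
45780 + 8754 = 54534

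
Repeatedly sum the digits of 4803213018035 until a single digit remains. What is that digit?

2

4+8+0+3+2+1+3+0+1+8+0+3+5 = 38
3+8 = 11
1+1 = 2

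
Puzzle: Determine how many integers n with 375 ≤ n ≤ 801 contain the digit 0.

The integers in [375, 801] that contain the digit 0: 380, 390, 400, 401, 402, 403, …, 800, 801.
80 qualify.

80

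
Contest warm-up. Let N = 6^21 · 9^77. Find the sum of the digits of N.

432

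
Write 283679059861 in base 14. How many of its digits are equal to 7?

283679059861 in base 14 is DA31709821.
The digit 7 appears 1 time.

1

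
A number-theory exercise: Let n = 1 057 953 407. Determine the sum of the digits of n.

41

1+0+5+7+9+5+3+4+0+7 = 41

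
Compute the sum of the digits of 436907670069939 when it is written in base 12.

436907670069939 in base 12 is 41003772852043.
Digit sum: 4+1+0+0+3+7+7+2+8+5+2+0+4+3 = 46.

46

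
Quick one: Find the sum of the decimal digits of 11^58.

277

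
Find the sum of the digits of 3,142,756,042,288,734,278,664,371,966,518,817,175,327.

186

3+1+4+2+7+5+6+0+4+2+2+8+8+7+3+4+2+7+8+6+6+4+3+7+1+9+6+6+5+1+8+8+1+7+1+7+5+3+2+7 = 186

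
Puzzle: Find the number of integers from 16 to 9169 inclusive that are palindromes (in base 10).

The integers in [16, 9169] that are palindromes (in base 10): 22, 33, 44, 55, 66, 77, …, 9009, 9119.
180 qualify.

180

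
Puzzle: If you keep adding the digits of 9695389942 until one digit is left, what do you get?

1

9+6+9+5+3+8+9+9+4+2 = 64
6+4 = 10
1+0 = 1
(Equivalently, 9695389942 mod 9 = 1.)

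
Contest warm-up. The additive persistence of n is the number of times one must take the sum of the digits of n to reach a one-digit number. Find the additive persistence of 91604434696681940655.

91604434696681940655 → 96 → 15 → 6 (3 steps)

3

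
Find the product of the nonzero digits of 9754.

1260

9×7×5×4 = 1260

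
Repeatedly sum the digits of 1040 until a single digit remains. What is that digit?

5

1+0+4+0 = 5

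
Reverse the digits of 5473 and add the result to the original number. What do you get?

9218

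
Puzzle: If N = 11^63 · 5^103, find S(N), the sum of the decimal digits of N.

571

11^63 · 5^103 = 399622204806142028836093532971027157389070303940790290254407603038538626861918322236959252323810175278051559644154622219502925872802734375
Sum of its 138 digits: 571.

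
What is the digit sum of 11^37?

11^37 = 340039485861577398992406882305761986971
Sum of its 39 digits: 200.

200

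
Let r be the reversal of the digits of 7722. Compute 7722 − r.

Reverse of 7722 is 2277.
7722 − 2277 = 5445

5445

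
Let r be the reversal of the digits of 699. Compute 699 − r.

Reverse of 699 is 996.
699 − 996 = -297

-297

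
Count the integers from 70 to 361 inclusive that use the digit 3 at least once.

103

The integers in [70, 361] that use the digit 3 at least once: 73, 83, 93, 103, 113, 123, …, 360, 361.
103 qualify.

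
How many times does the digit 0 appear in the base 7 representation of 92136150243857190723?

92136150243857190723 in base 7 is 323646212120640120320340.
The digit 0 appears 5 times.

5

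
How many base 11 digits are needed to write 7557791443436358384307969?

24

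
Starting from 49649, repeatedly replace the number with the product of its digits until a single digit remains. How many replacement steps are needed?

49649 → 7776 → 2058 → 0 (3 steps)

3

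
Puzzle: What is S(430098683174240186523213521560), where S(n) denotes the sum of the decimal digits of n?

109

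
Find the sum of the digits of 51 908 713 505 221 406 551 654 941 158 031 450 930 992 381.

170

5+1+9+0+8+7+1+3+5+0+5+2+2+1+4+0+6+5+5+1+6+5+4+9+4+1+1+5+8+0+3+1+4+5+0+9+3+0+9+9+2+3+8+1 = 170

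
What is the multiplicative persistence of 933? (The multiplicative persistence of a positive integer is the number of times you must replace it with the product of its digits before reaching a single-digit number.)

933 → 81 → 8 (2 steps)

2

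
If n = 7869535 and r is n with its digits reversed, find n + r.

Reverse of 7869535 is 5359687.
7869535 + 5359687 = 13229222

13229222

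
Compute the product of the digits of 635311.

6×3×5×3×1×1 = 270

270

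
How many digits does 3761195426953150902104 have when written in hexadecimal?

3761195426953150902104 in base 16 is CBE51271257E3CAF58, which has 18 digits.

18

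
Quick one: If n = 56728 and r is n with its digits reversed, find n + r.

Reverse of 56728 is 82765.
56728 + 82765 = 139493

139493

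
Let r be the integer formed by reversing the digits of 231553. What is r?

355132

Reversing 231553 gives 355132.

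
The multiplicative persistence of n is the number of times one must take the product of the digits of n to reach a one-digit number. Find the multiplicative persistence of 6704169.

1

6704169 → 0 (1 step)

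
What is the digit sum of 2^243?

323

2^243 = 14134776518227074636666380005943348126619871175004951664972849610340958208
Sum of its 74 digits: 323.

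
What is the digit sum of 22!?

22! = 1124000727777607680000
Sum of its 22 digits: 72.

72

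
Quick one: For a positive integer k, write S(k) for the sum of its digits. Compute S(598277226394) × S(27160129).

S(598277226394) = 5+9+8+2+7+7+2+2+6+3+9+4 = 64.
S(27160129) = 2+7+1+6+0+1+2+9 = 28.
64 · 28 = 1792.

1792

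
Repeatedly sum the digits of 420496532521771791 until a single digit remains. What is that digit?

4+2+0+4+9+6+5+3+2+5+2+1+7+7+1+7+9+1 = 75
7+5 = 12
1+2 = 3

3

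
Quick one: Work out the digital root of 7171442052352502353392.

7+1+7+1+4+4+2+0+5+2+3+5+2+5+0+2+3+5+3+3+9+2 = 75
7+5 = 12
1+2 = 3

3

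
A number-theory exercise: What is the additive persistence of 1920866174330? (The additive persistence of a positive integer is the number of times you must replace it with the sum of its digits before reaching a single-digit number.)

2

1920866174330 → 50 → 5 (2 steps)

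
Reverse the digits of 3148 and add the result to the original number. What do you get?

Reverse of 3148 is 8413.
3148 + 8413 = 11561

11561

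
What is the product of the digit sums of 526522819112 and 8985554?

S(526522819112) = 5+2+6+5+2+2+8+1+9+1+1+2 = 44.
S(8985554) = 8+9+8+5+5+5+4 = 44.
44 · 44 = 1936.

1936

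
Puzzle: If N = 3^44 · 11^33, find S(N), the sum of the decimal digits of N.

3^44 · 11^33 = 22871456271426602798704460854836018477186964024307736411
Sum of its 56 digits: 243.

243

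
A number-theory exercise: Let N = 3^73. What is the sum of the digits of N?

3^73 = 67585198634817523235520443624317923
Sum of its 35 digits: 153.

153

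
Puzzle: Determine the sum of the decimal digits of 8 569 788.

8+5+6+9+7+8+8 = 51

51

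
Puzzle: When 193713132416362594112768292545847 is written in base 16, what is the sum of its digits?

162

193713132416362594112768292545847 in base 16 is 98D00E3881FA039A3C22201E537.
Digit sum: 9+8+13+0+0+14+3+8+8+1+15+10+0+3+9+10+3+12+2+2+2+0+1+14+5+3+7 = 162.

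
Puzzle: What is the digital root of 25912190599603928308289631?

2+5+9+1+2+1+9+0+5+9+9+6+0+3+9+2+8+3+0+8+2+8+9+6+3+1 = 120
1+2+0 = 3
(Equivalently, 25912190599603928308289631 mod 9 = 3.)

3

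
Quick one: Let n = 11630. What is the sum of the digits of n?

1+1+6+3+0 = 11

11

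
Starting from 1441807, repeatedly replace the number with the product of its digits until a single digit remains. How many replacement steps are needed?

1

1441807 → 0 (1 step)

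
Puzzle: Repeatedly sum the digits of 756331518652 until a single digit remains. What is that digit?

7+5+6+3+3+1+5+1+8+6+5+2 = 52
5+2 = 7

7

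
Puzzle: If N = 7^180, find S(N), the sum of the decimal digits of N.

586

7^180 = 131113437138048251322711480597803215332101201774990516815131689813892946509380556272605041597969860106905820222554291655201459120130455805408840262508001
Sum of its 153 digits: 586.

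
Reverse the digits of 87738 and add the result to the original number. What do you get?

Reverse of 87738 is 83778.
87738 + 83778 = 171516

171516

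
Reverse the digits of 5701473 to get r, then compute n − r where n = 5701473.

Reverse of 5701473 is 3741075.
5701473 − 3741075 = 1960398

1960398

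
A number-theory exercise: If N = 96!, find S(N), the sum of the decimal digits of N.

96! = 991677934870949689209571401541893801158183648651267795444376054838492222809091499987689476037000748982075094738965754305639874560000000000000000000000
Sum of its 150 digits: 648.

648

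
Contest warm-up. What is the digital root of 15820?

1+5+8+2+0 = 16
1+6 = 7

7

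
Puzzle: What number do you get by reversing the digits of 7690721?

Reversing 7690721 gives 1270967.

1270967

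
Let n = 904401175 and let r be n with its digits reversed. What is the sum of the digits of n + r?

Reversal of 904401175 is 571104409; 904401175 + 571104409 = 1475505584.
Digit sum of 1475505584: 1+4+7+5+5+0+5+5+8+4 = 44.

44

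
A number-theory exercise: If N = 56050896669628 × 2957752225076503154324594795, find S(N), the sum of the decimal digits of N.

176

56050896669628 × 2957752225076503154324594795 = 165784664342125377320248467320756083386260
Sum of its 42 digits: 176.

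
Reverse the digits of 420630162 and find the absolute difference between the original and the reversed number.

159594138

Reverse of 420630162 is 261036024.
|420630162 − 261036024| = 159594138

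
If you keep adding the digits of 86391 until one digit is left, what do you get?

8+6+3+9+1 = 27
2+7 = 9

9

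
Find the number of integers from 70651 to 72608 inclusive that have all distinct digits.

653

The integers in [70651, 72608] that have all distinct digits: 70651, 70652, 70653, 70654, 70658, 70659, …, 72605, 72608.
653 qualify.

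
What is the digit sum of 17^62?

17^62 = 19401402493429270772184517882322157792401011763891877258989132067877445707489
Sum of its 77 digits: 352.

352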